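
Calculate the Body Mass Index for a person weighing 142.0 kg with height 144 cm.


BMI = weight / height^2
height = 144 cm = 1.44 m
BMI = 142.0 / 1.44^2
BMI = 68.48 kg/m^2


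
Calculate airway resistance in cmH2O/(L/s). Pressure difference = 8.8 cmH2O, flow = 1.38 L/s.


R = dP / flow
R = 8.8 / 1.38
R = 6.377 cmH2O/(L/s)


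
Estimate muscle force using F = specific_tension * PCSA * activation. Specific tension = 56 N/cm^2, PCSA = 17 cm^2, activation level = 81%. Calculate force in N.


F = sigma * PCSA * activation
F = 56 * 17 * 0.81
F = 771.1 N


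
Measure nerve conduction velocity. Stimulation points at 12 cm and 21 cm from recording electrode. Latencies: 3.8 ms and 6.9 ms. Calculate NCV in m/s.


Distance = (21 - 12) / 100 = 0.09 m
dt = (6.9 - 3.8) / 1000 = 0.0031 s
NCV = dist / dt = 29.03 m/s


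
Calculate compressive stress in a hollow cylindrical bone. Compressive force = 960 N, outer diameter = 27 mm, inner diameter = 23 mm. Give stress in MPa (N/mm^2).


A = pi*(r_o^2 - r_i^2)
r_o = 13.5 mm, r_i = 11.5 mm
A = 157.08 mm^2
sigma = F/A = 960 / 157.08
sigma = 6.112 MPa


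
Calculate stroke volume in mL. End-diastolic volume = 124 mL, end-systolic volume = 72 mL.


SV = EDV - ESV
SV = 124 - 72
SV = 52 mL


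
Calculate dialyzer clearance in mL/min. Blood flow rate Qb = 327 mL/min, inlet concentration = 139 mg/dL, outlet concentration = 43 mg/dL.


K = Qb * (Cb_in - Cb_out) / Cb_in
K = 327 * (139 - 43) / 139
K = 225.8 mL/min


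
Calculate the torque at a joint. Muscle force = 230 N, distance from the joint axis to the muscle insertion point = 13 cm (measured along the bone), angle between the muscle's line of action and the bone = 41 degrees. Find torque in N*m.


Torque = F * d * sin(theta)   (moment arm = d*sin(theta))
d = 13 cm = 0.13 m
Torque = 230 * 0.13 * sin(41)
Torque = 19.62 N*m


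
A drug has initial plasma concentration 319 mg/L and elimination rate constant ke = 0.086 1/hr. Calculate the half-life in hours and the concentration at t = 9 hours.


t_half = ln(2) / ke = 0.693147 / 0.086 = 8.06 hr
C(t) = C0 * exp(-ke*t) = 319 * exp(-0.086*9)
C(9) = 147.1 mg/L


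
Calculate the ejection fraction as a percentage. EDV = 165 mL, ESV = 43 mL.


SV = EDV - ESV = 165 - 43 = 122 mL
EF = SV/EDV * 100 = 122/165 * 100
EF = 73.94%


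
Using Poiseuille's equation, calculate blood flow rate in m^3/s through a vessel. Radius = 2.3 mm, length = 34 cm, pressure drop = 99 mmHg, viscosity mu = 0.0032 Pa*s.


Q = pi*r^4*dP / (8*mu*L)
r = 0.0023 m, L = 0.34 m
dP = 99 mmHg = 13198.878 Pa
Q = 1.3332e-04 m^3/s


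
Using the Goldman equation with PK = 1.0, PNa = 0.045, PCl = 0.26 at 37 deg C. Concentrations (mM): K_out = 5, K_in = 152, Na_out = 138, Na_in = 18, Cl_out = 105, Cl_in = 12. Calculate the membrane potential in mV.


Vm = (RT/F)*ln((PK*Ko + PNa*Nao + PCl*Cli)/(PK*Ki + PNa*Nai + PCl*Clo))
Numer = 14.33, Denom = 180.11
Vm = -67.65 mV


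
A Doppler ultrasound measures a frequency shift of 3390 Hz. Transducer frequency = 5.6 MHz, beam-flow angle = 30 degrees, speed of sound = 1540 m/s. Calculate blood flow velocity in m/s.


v = fd * c / (2 * f0 * cos(theta))
v = 3390 * 1540 / (2 * 5.6000e+06 * cos(30))
v = 0.5382 m/s


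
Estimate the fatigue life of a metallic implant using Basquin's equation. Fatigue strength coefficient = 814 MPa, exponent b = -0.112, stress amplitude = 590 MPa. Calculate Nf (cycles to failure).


sigma_a = sigma_f' * (2Nf)^b
2Nf = (sigma_a/sigma_f')^(1/b)
2Nf = (590/814)^(1/-0.112)
2Nf = 17.699777
Nf = 8.85


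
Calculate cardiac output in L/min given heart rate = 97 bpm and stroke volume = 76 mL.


CO = HR * SV
CO = 97 * 76 / 1000
CO = 7.372 L/min


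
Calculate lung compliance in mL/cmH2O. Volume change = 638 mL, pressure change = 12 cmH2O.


C = dV / dP
C = 638 / 12
C = 53.17 mL/cmH2O


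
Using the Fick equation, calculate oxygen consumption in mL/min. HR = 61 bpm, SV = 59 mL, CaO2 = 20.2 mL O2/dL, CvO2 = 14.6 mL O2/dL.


CO = HR*SV = 61*59/1000 = 3.599 L/min
a-v O2 diff = 20.2 - 14.6 = 5.6 mL/dL
VO2 = CO * (CaO2-CvO2) * 10 dL/L
VO2 = 3.599 * 5.6 * 10
VO2 = 201.5 mL/min


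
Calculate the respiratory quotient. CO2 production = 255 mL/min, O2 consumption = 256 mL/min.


RQ = VCO2 / VO2
RQ = 255 / 256
RQ = 0.9961


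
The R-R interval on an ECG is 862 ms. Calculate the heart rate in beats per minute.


HR = 60 / RR_interval(s)
RR = 862 ms = 0.862 s
HR = 60 / 0.862 = 69.61 bpm


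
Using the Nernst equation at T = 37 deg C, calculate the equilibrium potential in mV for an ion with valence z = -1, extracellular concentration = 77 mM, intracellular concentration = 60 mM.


E = (RT/(zF)) * ln(C_out/C_in)
T = 37 + 273.15 = 310.15 K
E = (8.314 * 310.15 / (-1 * 96485)) * ln(77/60)
E = -6.667 mV


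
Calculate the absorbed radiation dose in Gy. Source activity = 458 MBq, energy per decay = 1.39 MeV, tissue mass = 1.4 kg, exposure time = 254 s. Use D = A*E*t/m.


A = 458 MBq = 4.5800e+08 Bq
E = 1.39 MeV = 2.22678e-13 J
D = A*E*t/m = 4.5800e+08*2.22678e-13*254/1.4
D = 0.0185 Gy


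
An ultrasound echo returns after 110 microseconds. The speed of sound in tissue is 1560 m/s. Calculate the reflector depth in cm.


depth = c * t / 2
t = 110 us = 1.1000e-04 s
depth = 1560 * 1.1000e-04 / 2
depth = 0.0858 m = 8.58 cm


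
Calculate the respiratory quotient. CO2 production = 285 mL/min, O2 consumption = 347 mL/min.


RQ = VCO2 / VO2
RQ = 285 / 347
RQ = 0.8213


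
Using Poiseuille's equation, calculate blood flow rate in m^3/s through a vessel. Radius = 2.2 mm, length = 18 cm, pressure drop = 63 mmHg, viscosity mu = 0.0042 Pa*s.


Q = pi*r^4*dP / (8*mu*L)
r = 0.0022 m, L = 0.18 m
dP = 63 mmHg = 8399.286 Pa
Q = 1.0220e-04 m^3/s


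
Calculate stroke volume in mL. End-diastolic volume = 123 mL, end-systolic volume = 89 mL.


SV = EDV - ESV
SV = 123 - 89
SV = 34 mL


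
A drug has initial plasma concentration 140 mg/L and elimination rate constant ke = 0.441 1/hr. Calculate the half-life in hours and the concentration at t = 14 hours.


t_half = ln(2) / ke = 0.693147 / 0.441 = 1.572 hr
C(t) = C0 * exp(-ke*t) = 140 * exp(-0.441*14)
C(14) = 0.2916 mg/L


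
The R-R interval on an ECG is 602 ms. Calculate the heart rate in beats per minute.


HR = 60 / RR_interval(s)
RR = 602 ms = 0.602 s
HR = 60 / 0.602 = 99.67 bpm


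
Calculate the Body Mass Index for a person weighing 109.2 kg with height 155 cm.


BMI = weight / height^2
height = 155 cm = 1.55 m
BMI = 109.2 / 1.55^2
BMI = 45.45 kg/m^2


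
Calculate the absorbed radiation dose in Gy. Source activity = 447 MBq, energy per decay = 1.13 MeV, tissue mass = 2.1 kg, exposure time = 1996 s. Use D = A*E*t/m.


A = 447 MBq = 4.4700e+08 Bq
E = 1.13 MeV = 1.81026e-13 J
D = A*E*t/m = 4.4700e+08*1.81026e-13*1996/2.1
D = 0.07691 Gy


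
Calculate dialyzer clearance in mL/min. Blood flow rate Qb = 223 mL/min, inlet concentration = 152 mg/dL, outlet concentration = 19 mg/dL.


K = Qb * (Cb_in - Cb_out) / Cb_in
K = 223 * (152 - 19) / 152
K = 195.1 mL/min


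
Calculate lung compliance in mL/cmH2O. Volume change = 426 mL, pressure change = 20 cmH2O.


C = dV / dP
C = 426 / 20
C = 21.3 mL/cmH2O


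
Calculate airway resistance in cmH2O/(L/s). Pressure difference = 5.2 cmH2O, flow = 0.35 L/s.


R = dP / flow
R = 5.2 / 0.35
R = 14.86 cmH2O/(L/s)


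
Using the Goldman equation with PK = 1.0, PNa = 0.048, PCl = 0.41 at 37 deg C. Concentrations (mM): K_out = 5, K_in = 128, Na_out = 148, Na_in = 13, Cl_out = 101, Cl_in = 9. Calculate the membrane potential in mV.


Vm = (RT/F)*ln((PK*Ko + PNa*Nao + PCl*Cli)/(PK*Ki + PNa*Nai + PCl*Clo))
Numer = 15.794, Denom = 170.034
Vm = -63.51 mV


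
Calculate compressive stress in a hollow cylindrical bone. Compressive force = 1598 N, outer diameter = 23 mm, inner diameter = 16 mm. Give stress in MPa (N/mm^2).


A = pi*(r_o^2 - r_i^2)
r_o = 11.5 mm, r_i = 8 mm
A = 214.414 mm^2
sigma = F/A = 1598 / 214.414
sigma = 7.453 MPa


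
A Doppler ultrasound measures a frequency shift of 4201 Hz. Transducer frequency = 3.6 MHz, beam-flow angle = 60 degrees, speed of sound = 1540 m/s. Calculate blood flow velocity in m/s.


v = fd * c / (2 * f0 * cos(theta))
v = 4201 * 1540 / (2 * 3.6000e+06 * cos(60))
v = 1.797 m/s


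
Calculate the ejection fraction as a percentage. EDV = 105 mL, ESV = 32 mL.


SV = EDV - ESV = 105 - 32 = 73 mL
EF = SV/EDV * 100 = 73/105 * 100
EF = 69.52%


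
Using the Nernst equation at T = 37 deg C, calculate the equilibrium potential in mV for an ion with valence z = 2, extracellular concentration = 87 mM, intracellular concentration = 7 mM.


E = (RT/(zF)) * ln(C_out/C_in)
T = 37 + 273.15 = 310.15 K
E = (8.314 * 310.15 / (2 * 96485)) * ln(87/7)
E = 33.67 mV


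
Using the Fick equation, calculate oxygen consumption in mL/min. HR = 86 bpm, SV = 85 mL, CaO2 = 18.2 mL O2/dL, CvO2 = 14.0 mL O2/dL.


CO = HR*SV = 86*85/1000 = 7.31 L/min
a-v O2 diff = 18.2 - 14.0 = 4.2 mL/dL
VO2 = CO * (CaO2-CvO2) * 10 dL/L
VO2 = 7.31 * 4.2 * 10
VO2 = 307 mL/min


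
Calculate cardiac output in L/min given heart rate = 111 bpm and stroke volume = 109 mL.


CO = HR * SV
CO = 111 * 109 / 1000
CO = 12.1 L/min


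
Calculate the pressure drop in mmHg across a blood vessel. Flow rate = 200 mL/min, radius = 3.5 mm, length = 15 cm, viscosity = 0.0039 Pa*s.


dP = 8*mu*L*Q / (pi*r^4)
Q = 200 mL/min = 3.33333e-06 m^3/s
dP = 33.0904 Pa = 33.0904 / 133.322 mmHg = 0.2482 mmHg


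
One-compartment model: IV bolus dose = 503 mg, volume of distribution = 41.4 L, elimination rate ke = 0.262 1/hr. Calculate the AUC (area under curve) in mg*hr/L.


C0 = Dose/Vd = 503/41.4 = 12.1498 mg/L
AUC = C0/ke = 12.1498/0.262
AUC = 46.37 mg*hr/L


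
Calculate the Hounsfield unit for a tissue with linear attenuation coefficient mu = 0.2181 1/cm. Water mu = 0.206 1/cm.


HU = ((mu_tissue - mu_water) / mu_water) * 1000
HU = ((0.2181 - 0.206) / 0.206) * 1000
HU = 58.74


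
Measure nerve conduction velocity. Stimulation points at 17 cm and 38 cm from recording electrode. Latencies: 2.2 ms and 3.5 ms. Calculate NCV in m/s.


Distance = (38 - 17) / 100 = 0.21 m
dt = (3.5 - 2.2) / 1000 = 0.0013 s
NCV = dist / dt = 161.5 m/s


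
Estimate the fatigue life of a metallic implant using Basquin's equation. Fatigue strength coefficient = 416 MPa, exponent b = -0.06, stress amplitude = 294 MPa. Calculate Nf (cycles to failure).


sigma_a = sigma_f' * (2Nf)^b
2Nf = (sigma_a/sigma_f')^(1/b)
2Nf = (294/416)^(1/-0.06)
2Nf = 325.41183
Nf = 162.7


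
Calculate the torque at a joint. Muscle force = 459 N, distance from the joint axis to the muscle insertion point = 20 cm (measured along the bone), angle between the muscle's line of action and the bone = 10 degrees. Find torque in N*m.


Torque = F * d * sin(theta)   (moment arm = d*sin(theta))
d = 20 cm = 0.2 m
Torque = 459 * 0.2 * sin(10)
Torque = 15.94 N*m


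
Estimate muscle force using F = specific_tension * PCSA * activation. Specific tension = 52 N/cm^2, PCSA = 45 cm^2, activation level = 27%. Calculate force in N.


F = sigma * PCSA * activation
F = 52 * 45 * 0.27
F = 631.8 N


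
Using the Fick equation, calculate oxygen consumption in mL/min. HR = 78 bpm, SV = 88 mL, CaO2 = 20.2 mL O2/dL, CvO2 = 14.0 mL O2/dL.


CO = HR*SV = 78*88/1000 = 6.864 L/min
a-v O2 diff = 20.2 - 14.0 = 6.2 mL/dL
VO2 = CO * (CaO2-CvO2) * 10 dL/L
VO2 = 6.864 * 6.2 * 10
VO2 = 425.6 mL/min


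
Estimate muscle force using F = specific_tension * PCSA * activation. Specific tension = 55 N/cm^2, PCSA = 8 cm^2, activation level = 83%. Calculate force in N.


F = sigma * PCSA * activation
F = 55 * 8 * 0.83
F = 365.2 N


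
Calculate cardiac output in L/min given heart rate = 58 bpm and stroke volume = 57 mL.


CO = HR * SV
CO = 58 * 57 / 1000
CO = 3.306 L/min


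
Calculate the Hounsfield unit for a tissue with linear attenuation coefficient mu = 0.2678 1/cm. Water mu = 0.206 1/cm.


HU = ((mu_tissue - mu_water) / mu_water) * 1000
HU = ((0.2678 - 0.206) / 0.206) * 1000
HU = 300


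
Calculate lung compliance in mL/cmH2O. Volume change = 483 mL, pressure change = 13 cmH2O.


C = dV / dP
C = 483 / 13
C = 37.15 mL/cmH2O


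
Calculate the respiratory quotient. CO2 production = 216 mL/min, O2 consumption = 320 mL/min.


RQ = VCO2 / VO2
RQ = 216 / 320
RQ = 0.675


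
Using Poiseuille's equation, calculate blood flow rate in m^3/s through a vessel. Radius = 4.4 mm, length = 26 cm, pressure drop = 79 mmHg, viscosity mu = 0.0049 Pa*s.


Q = pi*r^4*dP / (8*mu*L)
r = 0.0044 m, L = 0.26 m
dP = 79 mmHg = 10532.438 Pa
Q = 0.001217 m^3/s


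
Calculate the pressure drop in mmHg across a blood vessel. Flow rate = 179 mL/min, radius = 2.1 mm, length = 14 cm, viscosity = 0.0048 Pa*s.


dP = 8*mu*L*Q / (pi*r^4)
Q = 179 mL/min = 2.98333e-06 m^3/s
dP = 262.503 Pa = 262.503 / 133.322 mmHg = 1.969 mmHg


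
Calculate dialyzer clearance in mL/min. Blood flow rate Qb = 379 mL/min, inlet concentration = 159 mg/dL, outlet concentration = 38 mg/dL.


K = Qb * (Cb_in - Cb_out) / Cb_in
K = 379 * (159 - 38) / 159
K = 288.4 mL/min


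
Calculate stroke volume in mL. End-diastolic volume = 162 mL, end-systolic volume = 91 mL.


SV = EDV - ESV
SV = 162 - 91
SV = 71 mL


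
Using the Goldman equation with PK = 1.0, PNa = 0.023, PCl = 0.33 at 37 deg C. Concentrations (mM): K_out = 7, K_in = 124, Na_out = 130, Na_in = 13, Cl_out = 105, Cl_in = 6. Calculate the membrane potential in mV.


Vm = (RT/F)*ln((PK*Ko + PNa*Nao + PCl*Cli)/(PK*Ki + PNa*Nai + PCl*Clo))
Numer = 11.97, Denom = 158.949
Vm = -69.12 mV


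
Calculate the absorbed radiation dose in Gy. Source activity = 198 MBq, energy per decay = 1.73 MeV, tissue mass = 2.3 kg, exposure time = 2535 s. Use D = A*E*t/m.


A = 198 MBq = 1.9800e+08 Bq
E = 1.73 MeV = 2.77146e-13 J
D = A*E*t/m = 1.9800e+08*2.77146e-13*2535/2.3
D = 0.06048 Gy


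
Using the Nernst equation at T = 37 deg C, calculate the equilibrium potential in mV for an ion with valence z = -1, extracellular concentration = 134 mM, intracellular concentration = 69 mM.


E = (RT/(zF)) * ln(C_out/C_in)
T = 37 + 273.15 = 310.15 K
E = (8.314 * 310.15 / (-1 * 96485)) * ln(134/69)
E = -17.74 mV


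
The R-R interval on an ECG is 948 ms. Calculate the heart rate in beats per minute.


HR = 60 / RR_interval(s)
RR = 948 ms = 0.948 s
HR = 60 / 0.948 = 63.29 bpm


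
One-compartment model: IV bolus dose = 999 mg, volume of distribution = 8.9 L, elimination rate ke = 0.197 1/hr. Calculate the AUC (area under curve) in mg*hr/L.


C0 = Dose/Vd = 999/8.9 = 112.247 mg/L
AUC = C0/ke = 112.247/0.197
AUC = 569.8 mg*hr/L


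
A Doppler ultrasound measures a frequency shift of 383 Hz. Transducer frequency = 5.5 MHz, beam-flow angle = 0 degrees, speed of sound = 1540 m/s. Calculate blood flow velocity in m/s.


v = fd * c / (2 * f0 * cos(theta))
v = 383 * 1540 / (2 * 5.5000e+06 * cos(0))
v = 0.05362 m/s


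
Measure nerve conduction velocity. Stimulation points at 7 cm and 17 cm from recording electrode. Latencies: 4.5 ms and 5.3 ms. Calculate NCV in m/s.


Distance = (17 - 7) / 100 = 0.1 m
dt = (5.3 - 4.5) / 1000 = 8.0000e-04 s
NCV = dist / dt = 125 m/s


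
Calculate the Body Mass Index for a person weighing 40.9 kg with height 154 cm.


BMI = weight / height^2
height = 154 cm = 1.54 m
BMI = 40.9 / 1.54^2
BMI = 17.25 kg/m^2


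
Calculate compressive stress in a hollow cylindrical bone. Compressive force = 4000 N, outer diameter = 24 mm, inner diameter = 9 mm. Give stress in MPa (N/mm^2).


A = pi*(r_o^2 - r_i^2)
r_o = 12 mm, r_i = 4.5 mm
A = 388.772 mm^2
sigma = F/A = 4000 / 388.772
sigma = 10.29 MPa


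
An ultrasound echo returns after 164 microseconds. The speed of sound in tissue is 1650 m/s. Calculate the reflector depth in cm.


depth = c * t / 2
t = 164 us = 1.6400e-04 s
depth = 1650 * 1.6400e-04 / 2
depth = 0.1353 m = 13.53 cm


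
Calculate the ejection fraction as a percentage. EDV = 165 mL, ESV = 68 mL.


SV = EDV - ESV = 165 - 68 = 97 mL
EF = SV/EDV * 100 = 97/165 * 100
EF = 58.79%


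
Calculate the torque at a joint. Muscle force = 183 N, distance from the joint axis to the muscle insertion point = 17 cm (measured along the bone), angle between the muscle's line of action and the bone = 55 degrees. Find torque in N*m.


Torque = F * d * sin(theta)   (moment arm = d*sin(theta))
d = 17 cm = 0.17 m
Torque = 183 * 0.17 * sin(55)
Torque = 25.48 N*m


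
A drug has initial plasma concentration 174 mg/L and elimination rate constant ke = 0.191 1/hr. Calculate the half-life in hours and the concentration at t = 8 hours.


t_half = ln(2) / ke = 0.693147 / 0.191 = 3.629 hr
C(t) = C0 * exp(-ke*t) = 174 * exp(-0.191*8)
C(8) = 37.75 mg/L


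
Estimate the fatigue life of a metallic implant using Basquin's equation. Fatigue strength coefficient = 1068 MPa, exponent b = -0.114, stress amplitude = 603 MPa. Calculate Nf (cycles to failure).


sigma_a = sigma_f' * (2Nf)^b
2Nf = (sigma_a/sigma_f')^(1/b)
2Nf = (603/1068)^(1/-0.114)
2Nf = 150.54493
Nf = 75.27


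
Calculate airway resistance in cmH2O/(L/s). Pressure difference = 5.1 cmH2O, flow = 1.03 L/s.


R = dP / flow
R = 5.1 / 1.03
R = 4.951 cmH2O/(L/s)


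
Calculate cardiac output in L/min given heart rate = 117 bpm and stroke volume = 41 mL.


CO = HR * SV
CO = 117 * 41 / 1000
CO = 4.797 L/min


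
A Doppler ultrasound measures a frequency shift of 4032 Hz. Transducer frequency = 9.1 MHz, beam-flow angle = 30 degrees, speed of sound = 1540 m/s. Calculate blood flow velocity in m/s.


v = fd * c / (2 * f0 * cos(theta))
v = 4032 * 1540 / (2 * 9.1000e+06 * cos(30))
v = 0.3939 m/s


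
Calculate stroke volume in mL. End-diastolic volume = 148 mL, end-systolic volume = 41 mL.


SV = EDV - ESV
SV = 148 - 41
SV = 107 mL


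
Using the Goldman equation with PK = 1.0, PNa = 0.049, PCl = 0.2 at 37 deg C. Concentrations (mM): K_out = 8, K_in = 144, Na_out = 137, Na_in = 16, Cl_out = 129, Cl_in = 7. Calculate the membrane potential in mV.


Vm = (RT/F)*ln((PK*Ko + PNa*Nao + PCl*Cli)/(PK*Ki + PNa*Nai + PCl*Clo))
Numer = 16.113, Denom = 170.584
Vm = -63.06 mV


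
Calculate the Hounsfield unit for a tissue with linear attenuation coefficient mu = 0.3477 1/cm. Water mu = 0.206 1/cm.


HU = ((mu_tissue - mu_water) / mu_water) * 1000
HU = ((0.3477 - 0.206) / 0.206) * 1000
HU = 687.9


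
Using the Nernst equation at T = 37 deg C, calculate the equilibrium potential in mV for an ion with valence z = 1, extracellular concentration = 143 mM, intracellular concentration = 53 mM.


E = (RT/(zF)) * ln(C_out/C_in)
T = 37 + 273.15 = 310.15 K
E = (8.314 * 310.15 / (1 * 96485)) * ln(143/53)
E = 26.53 mV


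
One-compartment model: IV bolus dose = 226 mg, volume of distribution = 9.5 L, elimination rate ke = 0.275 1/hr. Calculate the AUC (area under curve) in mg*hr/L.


C0 = Dose/Vd = 226/9.5 = 23.7895 mg/L
AUC = C0/ke = 23.7895/0.275
AUC = 86.51 mg*hr/L


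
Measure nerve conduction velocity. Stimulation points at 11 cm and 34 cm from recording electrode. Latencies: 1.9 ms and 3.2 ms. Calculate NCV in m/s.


Distance = (34 - 11) / 100 = 0.23 m
dt = (3.2 - 1.9) / 1000 = 0.0013 s
NCV = dist / dt = 176.9 m/s


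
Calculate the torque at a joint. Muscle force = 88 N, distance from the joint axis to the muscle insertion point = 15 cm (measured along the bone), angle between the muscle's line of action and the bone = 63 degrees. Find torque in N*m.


Torque = F * d * sin(theta)   (moment arm = d*sin(theta))
d = 15 cm = 0.15 m
Torque = 88 * 0.15 * sin(63)
Torque = 11.76 N*m


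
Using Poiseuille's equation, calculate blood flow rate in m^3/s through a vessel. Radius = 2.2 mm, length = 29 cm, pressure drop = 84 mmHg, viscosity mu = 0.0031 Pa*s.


Q = pi*r^4*dP / (8*mu*L)
r = 0.0022 m, L = 0.29 m
dP = 84 mmHg = 11199.048 Pa
Q = 1.1460e-04 m^3/s


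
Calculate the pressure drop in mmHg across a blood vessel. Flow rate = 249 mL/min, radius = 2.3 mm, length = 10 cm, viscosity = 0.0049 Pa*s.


dP = 8*mu*L*Q / (pi*r^4)
Q = 249 mL/min = 4.15e-06 m^3/s
dP = 185.043 Pa = 185.043 / 133.322 mmHg = 1.388 mmHg


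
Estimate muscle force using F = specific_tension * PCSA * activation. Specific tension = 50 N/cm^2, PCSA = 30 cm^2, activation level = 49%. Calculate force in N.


F = sigma * PCSA * activation
F = 50 * 30 * 0.49
F = 735 N


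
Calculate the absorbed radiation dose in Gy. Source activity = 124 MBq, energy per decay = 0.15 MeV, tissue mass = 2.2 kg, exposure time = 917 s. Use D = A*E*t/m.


A = 124 MBq = 1.2400e+08 Bq
E = 0.15 MeV = 2.403e-14 J
D = A*E*t/m = 1.2400e+08*2.403e-14*917/2.2
D = 0.001242 Gy


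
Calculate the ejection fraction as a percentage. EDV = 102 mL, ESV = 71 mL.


SV = EDV - ESV = 102 - 71 = 31 mL
EF = SV/EDV * 100 = 31/102 * 100
EF = 30.39%


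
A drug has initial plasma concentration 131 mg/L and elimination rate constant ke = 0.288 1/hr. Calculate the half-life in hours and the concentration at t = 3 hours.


t_half = ln(2) / ke = 0.693147 / 0.288 = 2.407 hr
C(t) = C0 * exp(-ke*t) = 131 * exp(-0.288*3)
C(3) = 55.21 mg/L


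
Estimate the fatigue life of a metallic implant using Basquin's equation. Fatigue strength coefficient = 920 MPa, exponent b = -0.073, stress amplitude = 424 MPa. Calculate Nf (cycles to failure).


sigma_a = sigma_f' * (2Nf)^b
2Nf = (sigma_a/sigma_f')^(1/b)
2Nf = (424/920)^(1/-0.073)
2Nf = 40599.45
Nf = 2.03e+04


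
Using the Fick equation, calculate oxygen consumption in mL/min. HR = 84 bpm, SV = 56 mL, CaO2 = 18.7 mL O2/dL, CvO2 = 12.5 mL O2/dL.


CO = HR*SV = 84*56/1000 = 4.704 L/min
a-v O2 diff = 18.7 - 12.5 = 6.2 mL/dL
VO2 = CO * (CaO2-CvO2) * 10 dL/L
VO2 = 4.704 * 6.2 * 10
VO2 = 291.6 mL/min


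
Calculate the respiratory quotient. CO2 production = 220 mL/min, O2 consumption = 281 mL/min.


RQ = VCO2 / VO2
RQ = 220 / 281
RQ = 0.7829


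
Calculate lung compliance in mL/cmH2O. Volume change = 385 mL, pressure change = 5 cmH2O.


C = dV / dP
C = 385 / 5
C = 77 mL/cmH2O


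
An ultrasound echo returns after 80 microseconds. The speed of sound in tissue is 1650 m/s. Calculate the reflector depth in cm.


depth = c * t / 2
t = 80 us = 8.0000e-05 s
depth = 1650 * 8.0000e-05 / 2
depth = 0.066 m = 6.6 cm


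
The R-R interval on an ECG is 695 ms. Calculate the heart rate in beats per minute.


HR = 60 / RR_interval(s)
RR = 695 ms = 0.695 s
HR = 60 / 0.695 = 86.33 bpm


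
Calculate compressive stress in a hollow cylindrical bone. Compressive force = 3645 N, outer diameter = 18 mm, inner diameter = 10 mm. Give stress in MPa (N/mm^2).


A = pi*(r_o^2 - r_i^2)
r_o = 9 mm, r_i = 5 mm
A = 175.929 mm^2
sigma = F/A = 3645 / 175.929
sigma = 20.72 MPa


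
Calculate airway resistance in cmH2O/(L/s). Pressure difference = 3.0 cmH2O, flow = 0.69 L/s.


R = dP / flow
R = 3.0 / 0.69
R = 4.348 cmH2O/(L/s)


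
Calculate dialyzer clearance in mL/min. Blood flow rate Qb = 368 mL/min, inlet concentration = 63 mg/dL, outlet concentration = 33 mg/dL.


K = Qb * (Cb_in - Cb_out) / Cb_in
K = 368 * (63 - 33) / 63
K = 175.2 mL/min


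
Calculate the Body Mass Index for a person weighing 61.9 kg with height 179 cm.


BMI = weight / height^2
height = 179 cm = 1.79 m
BMI = 61.9 / 1.79^2
BMI = 19.32 kg/m^2


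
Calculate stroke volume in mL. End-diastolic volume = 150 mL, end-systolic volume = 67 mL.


SV = EDV - ESV
SV = 150 - 67
SV = 83 mL


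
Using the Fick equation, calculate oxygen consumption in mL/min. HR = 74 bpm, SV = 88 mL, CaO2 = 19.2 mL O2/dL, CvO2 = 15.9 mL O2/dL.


CO = HR*SV = 74*88/1000 = 6.512 L/min
a-v O2 diff = 19.2 - 15.9 = 3.3 mL/dL
VO2 = CO * (CaO2-CvO2) * 10 dL/L
VO2 = 6.512 * 3.3 * 10
VO2 = 214.9 mL/min


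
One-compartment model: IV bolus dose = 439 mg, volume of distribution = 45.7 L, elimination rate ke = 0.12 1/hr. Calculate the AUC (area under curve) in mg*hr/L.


C0 = Dose/Vd = 439/45.7 = 9.60613 mg/L
AUC = C0/ke = 9.60613/0.12
AUC = 80.05 mg*hr/L


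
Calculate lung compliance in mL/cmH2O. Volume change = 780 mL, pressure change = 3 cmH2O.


C = dV / dP
C = 780 / 3
C = 260 mL/cmH2O


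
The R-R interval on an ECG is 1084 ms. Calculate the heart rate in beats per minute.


HR = 60 / RR_interval(s)
RR = 1084 ms = 1.084 s
HR = 60 / 1.084 = 55.35 bpm


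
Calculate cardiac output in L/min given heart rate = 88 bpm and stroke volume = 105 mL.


CO = HR * SV
CO = 88 * 105 / 1000
CO = 9.24 L/min


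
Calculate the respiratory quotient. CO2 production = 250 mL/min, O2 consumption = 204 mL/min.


RQ = VCO2 / VO2
RQ = 250 / 204
RQ = 1.225


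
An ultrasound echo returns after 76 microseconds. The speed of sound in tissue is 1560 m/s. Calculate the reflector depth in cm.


depth = c * t / 2
t = 76 us = 7.6000e-05 s
depth = 1560 * 7.6000e-05 / 2
depth = 0.05928 m = 5.928 cm


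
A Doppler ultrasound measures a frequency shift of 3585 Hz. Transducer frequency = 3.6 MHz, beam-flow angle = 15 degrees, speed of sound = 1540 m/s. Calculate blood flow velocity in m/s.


v = fd * c / (2 * f0 * cos(theta))
v = 3585 * 1540 / (2 * 3.6000e+06 * cos(15))
v = 0.7938 m/s


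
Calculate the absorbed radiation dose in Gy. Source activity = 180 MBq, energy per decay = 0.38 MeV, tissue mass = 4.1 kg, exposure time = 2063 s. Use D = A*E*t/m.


A = 180 MBq = 1.8000e+08 Bq
E = 0.38 MeV = 6.0876e-14 J
D = A*E*t/m = 1.8000e+08*6.0876e-14*2063/4.1
D = 0.005514 Gy


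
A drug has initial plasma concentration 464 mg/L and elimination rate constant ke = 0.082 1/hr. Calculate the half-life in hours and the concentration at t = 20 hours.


t_half = ln(2) / ke = 0.693147 / 0.082 = 8.453 hr
C(t) = C0 * exp(-ke*t) = 464 * exp(-0.082*20)
C(20) = 90.01 mg/L


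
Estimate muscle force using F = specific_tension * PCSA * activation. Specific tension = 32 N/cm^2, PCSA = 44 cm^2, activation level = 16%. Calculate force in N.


F = sigma * PCSA * activation
F = 32 * 44 * 0.16
F = 225.3 N


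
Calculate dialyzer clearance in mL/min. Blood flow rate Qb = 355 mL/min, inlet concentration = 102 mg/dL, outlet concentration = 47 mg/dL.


K = Qb * (Cb_in - Cb_out) / Cb_in
K = 355 * (102 - 47) / 102
K = 191.4 mL/min


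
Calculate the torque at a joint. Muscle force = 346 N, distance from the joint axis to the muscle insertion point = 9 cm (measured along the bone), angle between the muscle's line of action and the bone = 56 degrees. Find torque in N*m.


Torque = F * d * sin(theta)   (moment arm = d*sin(theta))
d = 9 cm = 0.09 m
Torque = 346 * 0.09 * sin(56)
Torque = 25.82 N*m


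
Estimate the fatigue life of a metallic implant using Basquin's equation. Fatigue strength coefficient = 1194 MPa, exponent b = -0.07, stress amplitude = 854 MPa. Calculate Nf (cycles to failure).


sigma_a = sigma_f' * (2Nf)^b
2Nf = (sigma_a/sigma_f')^(1/b)
2Nf = (854/1194)^(1/-0.07)
2Nf = 120.01488
Nf = 60.01


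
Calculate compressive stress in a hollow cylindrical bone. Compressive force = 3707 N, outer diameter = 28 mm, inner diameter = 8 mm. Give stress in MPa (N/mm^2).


A = pi*(r_o^2 - r_i^2)
r_o = 14 mm, r_i = 4 mm
A = 565.487 mm^2
sigma = F/A = 3707 / 565.487
sigma = 6.555 MPa


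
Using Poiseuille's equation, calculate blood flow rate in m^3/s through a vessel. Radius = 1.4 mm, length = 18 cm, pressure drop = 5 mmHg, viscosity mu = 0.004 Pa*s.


Q = pi*r^4*dP / (8*mu*L)
r = 0.0014 m, L = 0.18 m
dP = 5 mmHg = 666.61 Pa
Q = 1.3967e-06 m^3/s


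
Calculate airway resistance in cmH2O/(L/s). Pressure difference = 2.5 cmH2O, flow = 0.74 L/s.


R = dP / flow
R = 2.5 / 0.74
R = 3.378 cmH2O/(L/s)


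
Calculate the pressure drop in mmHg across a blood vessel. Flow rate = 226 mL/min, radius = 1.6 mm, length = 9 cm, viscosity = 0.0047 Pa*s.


dP = 8*mu*L*Q / (pi*r^4)
Q = 226 mL/min = 3.76667e-06 m^3/s
dP = 619.096 Pa = 619.096 / 133.322 mmHg = 4.644 mmHg


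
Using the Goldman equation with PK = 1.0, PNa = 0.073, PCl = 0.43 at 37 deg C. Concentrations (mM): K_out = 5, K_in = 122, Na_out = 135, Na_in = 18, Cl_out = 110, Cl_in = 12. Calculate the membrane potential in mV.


Vm = (RT/F)*ln((PK*Ko + PNa*Nao + PCl*Cli)/(PK*Ki + PNa*Nai + PCl*Clo))
Numer = 20.015, Denom = 170.614
Vm = -57.27 mV


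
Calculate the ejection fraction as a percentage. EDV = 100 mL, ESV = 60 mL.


SV = EDV - ESV = 100 - 60 = 40 mL
EF = SV/EDV * 100 = 40/100 * 100
EF = 40%


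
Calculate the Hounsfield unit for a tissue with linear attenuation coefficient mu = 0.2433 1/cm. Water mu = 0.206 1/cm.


HU = ((mu_tissue - mu_water) / mu_water) * 1000
HU = ((0.2433 - 0.206) / 0.206) * 1000
HU = 181.1


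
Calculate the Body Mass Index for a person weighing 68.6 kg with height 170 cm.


BMI = weight / height^2
height = 170 cm = 1.7 m
BMI = 68.6 / 1.7^2
BMI = 23.74 kg/m^2


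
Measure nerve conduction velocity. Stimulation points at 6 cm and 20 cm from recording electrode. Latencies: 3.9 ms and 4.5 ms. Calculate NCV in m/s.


Distance = (20 - 6) / 100 = 0.14 m
dt = (4.5 - 3.9) / 1000 = 6.0000e-04 s
NCV = dist / dt = 233.3 m/s


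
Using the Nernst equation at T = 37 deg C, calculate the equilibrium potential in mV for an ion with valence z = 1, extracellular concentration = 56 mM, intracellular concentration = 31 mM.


E = (RT/(zF)) * ln(C_out/C_in)
T = 37 + 273.15 = 310.15 K
E = (8.314 * 310.15 / (1 * 96485)) * ln(56/31)
E = 15.8 mV


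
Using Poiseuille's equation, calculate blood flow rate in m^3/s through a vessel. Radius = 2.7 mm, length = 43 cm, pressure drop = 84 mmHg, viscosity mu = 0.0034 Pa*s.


Q = pi*r^4*dP / (8*mu*L)
r = 0.0027 m, L = 0.43 m
dP = 84 mmHg = 11199.048 Pa
Q = 1.5986e-04 m^3/s


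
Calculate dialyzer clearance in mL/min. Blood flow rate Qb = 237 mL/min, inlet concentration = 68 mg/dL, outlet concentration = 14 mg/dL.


K = Qb * (Cb_in - Cb_out) / Cb_in
K = 237 * (68 - 14) / 68
K = 188.2 mL/min


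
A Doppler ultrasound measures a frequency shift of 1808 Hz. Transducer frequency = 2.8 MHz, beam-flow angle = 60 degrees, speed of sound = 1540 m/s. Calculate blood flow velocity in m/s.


v = fd * c / (2 * f0 * cos(theta))
v = 1808 * 1540 / (2 * 2.8000e+06 * cos(60))
v = 0.9944 m/s


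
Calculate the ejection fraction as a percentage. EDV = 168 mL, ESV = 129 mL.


SV = EDV - ESV = 168 - 129 = 39 mL
EF = SV/EDV * 100 = 39/168 * 100
EF = 23.21%


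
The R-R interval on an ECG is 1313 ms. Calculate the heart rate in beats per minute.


HR = 60 / RR_interval(s)
RR = 1313 ms = 1.313 s
HR = 60 / 1.313 = 45.7 bpm


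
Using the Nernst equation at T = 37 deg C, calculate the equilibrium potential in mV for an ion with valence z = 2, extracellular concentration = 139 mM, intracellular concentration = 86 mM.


E = (RT/(zF)) * ln(C_out/C_in)
T = 37 + 273.15 = 310.15 K
E = (8.314 * 310.15 / (2 * 96485)) * ln(139/86)
E = 6.416 mV


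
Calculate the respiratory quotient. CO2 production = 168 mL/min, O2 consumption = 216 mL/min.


RQ = VCO2 / VO2
RQ = 168 / 216
RQ = 0.7778


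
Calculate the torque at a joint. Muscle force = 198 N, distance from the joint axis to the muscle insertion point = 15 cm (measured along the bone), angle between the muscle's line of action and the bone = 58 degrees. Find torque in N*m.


Torque = F * d * sin(theta)   (moment arm = d*sin(theta))
d = 15 cm = 0.15 m
Torque = 198 * 0.15 * sin(58)
Torque = 25.19 N*m


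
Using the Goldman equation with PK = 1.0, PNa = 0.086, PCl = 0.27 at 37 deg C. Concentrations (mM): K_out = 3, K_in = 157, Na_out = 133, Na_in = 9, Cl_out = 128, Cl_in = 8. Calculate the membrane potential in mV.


Vm = (RT/F)*ln((PK*Ko + PNa*Nao + PCl*Cli)/(PK*Ki + PNa*Nai + PCl*Clo))
Numer = 16.598, Denom = 192.334
Vm = -65.48 mV


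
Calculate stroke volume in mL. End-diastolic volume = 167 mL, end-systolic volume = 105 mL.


SV = EDV - ESV
SV = 167 - 105
SV = 62 mL


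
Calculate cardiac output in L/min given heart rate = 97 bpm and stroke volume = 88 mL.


CO = HR * SV
CO = 97 * 88 / 1000
CO = 8.536 L/min


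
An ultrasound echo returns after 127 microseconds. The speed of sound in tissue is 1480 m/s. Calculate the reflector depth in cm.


depth = c * t / 2
t = 127 us = 1.2700e-04 s
depth = 1480 * 1.2700e-04 / 2
depth = 0.09398 m = 9.398 cm


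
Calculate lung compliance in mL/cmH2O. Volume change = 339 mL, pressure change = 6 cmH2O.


C = dV / dP
C = 339 / 6
C = 56.5 mL/cmH2O


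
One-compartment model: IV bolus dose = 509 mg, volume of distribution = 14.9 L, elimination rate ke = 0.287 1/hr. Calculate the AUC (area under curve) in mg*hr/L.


C0 = Dose/Vd = 509/14.9 = 34.1611 mg/L
AUC = C0/ke = 34.1611/0.287
AUC = 119 mg*hr/L


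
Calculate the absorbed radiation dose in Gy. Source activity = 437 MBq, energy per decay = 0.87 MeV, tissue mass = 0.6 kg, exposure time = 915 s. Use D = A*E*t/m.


A = 437 MBq = 4.3700e+08 Bq
E = 0.87 MeV = 1.39374e-13 J
D = A*E*t/m = 4.3700e+08*1.39374e-13*915/0.6
D = 0.09288 Gy


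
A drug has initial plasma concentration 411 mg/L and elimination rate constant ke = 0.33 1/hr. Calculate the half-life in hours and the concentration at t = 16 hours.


t_half = ln(2) / ke = 0.693147 / 0.33 = 2.1 hr
C(t) = C0 * exp(-ke*t) = 411 * exp(-0.33*16)
C(16) = 2.093 mg/L


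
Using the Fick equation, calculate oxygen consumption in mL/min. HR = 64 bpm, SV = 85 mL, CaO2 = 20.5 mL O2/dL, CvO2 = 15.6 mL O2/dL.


CO = HR*SV = 64*85/1000 = 5.44 L/min
a-v O2 diff = 20.5 - 15.6 = 4.9 mL/dL
VO2 = CO * (CaO2-CvO2) * 10 dL/L
VO2 = 5.44 * 4.9 * 10
VO2 = 266.6 mL/min


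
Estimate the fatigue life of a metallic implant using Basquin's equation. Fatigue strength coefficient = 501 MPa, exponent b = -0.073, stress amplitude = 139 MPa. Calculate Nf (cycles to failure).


sigma_a = sigma_f' * (2Nf)^b
2Nf = (sigma_a/sigma_f')^(1/b)
2Nf = (139/501)^(1/-0.073)
2Nf = 42433740
Nf = 2.1217e+07


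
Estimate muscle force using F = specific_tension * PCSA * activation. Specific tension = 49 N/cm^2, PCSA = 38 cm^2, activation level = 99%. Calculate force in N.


F = sigma * PCSA * activation
F = 49 * 38 * 0.99
F = 1843 N


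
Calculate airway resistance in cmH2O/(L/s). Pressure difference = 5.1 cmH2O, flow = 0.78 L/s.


R = dP / flow
R = 5.1 / 0.78
R = 6.538 cmH2O/(L/s)


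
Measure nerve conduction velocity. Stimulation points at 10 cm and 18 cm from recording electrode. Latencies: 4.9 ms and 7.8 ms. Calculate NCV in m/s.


Distance = (18 - 10) / 100 = 0.08 m
dt = (7.8 - 4.9) / 1000 = 0.0029 s
NCV = dist / dt = 27.59 m/s


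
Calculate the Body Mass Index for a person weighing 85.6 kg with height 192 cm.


BMI = weight / height^2
height = 192 cm = 1.92 m
BMI = 85.6 / 1.92^2
BMI = 23.22 kg/m^2


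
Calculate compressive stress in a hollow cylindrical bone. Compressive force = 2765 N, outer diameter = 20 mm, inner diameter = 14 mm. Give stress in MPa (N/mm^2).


A = pi*(r_o^2 - r_i^2)
r_o = 10 mm, r_i = 7 mm
A = 160.221 mm^2
sigma = F/A = 2765 / 160.221
sigma = 17.26 MPa


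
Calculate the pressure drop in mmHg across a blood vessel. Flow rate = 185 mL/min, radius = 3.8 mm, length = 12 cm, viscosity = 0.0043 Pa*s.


dP = 8*mu*L*Q / (pi*r^4)
Q = 185 mL/min = 3.08333e-06 m^3/s
dP = 19.4301 Pa = 19.4301 / 133.322 mmHg = 0.1457 mmHg


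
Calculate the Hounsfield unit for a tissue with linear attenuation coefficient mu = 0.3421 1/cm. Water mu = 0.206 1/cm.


HU = ((mu_tissue - mu_water) / mu_water) * 1000
HU = ((0.3421 - 0.206) / 0.206) * 1000
HU = 660.7


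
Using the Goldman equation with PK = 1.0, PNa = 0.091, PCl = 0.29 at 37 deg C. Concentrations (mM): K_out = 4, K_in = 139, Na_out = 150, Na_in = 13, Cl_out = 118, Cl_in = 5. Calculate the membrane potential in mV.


Vm = (RT/F)*ln((PK*Ko + PNa*Nao + PCl*Cli)/(PK*Ki + PNa*Nai + PCl*Clo))
Numer = 19.1, Denom = 174.403
Vm = -59.11 mV


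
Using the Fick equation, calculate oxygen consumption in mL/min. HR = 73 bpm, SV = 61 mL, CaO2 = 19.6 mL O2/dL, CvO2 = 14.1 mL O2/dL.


CO = HR*SV = 73*61/1000 = 4.453 L/min
a-v O2 diff = 19.6 - 14.1 = 5.5 mL/dL
VO2 = CO * (CaO2-CvO2) * 10 dL/L
VO2 = 4.453 * 5.5 * 10
VO2 = 244.9 mL/min


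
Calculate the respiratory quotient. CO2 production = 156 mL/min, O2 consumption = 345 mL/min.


RQ = VCO2 / VO2
RQ = 156 / 345
RQ = 0.4522


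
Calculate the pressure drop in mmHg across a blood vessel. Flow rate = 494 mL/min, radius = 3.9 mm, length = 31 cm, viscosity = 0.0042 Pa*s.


dP = 8*mu*L*Q / (pi*r^4)
Q = 494 mL/min = 8.23333e-06 m^3/s
dP = 117.996 Pa = 117.996 / 133.322 mmHg = 0.885 mmHg


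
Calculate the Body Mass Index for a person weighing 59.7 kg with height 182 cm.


BMI = weight / height^2
height = 182 cm = 1.82 m
BMI = 59.7 / 1.82^2
BMI = 18.02 kg/m^2


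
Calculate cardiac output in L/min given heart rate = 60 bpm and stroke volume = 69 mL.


CO = HR * SV
CO = 60 * 69 / 1000
CO = 4.14 L/min


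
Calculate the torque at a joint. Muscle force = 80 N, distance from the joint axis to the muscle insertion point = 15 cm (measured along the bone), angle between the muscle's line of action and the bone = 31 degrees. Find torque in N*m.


Torque = F * d * sin(theta)   (moment arm = d*sin(theta))
d = 15 cm = 0.15 m
Torque = 80 * 0.15 * sin(31)
Torque = 6.18 N*m


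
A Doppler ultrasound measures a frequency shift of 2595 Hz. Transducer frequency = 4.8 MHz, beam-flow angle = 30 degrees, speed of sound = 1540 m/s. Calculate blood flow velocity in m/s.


v = fd * c / (2 * f0 * cos(theta))
v = 2595 * 1540 / (2 * 4.8000e+06 * cos(30))
v = 0.4807 m/s


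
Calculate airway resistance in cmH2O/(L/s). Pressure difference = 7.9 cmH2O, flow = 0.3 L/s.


R = dP / flow
R = 7.9 / 0.3
R = 26.33 cmH2O/(L/s)


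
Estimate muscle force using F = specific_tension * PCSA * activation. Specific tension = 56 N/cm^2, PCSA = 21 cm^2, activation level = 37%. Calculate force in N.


F = sigma * PCSA * activation
F = 56 * 21 * 0.37
F = 435.1 N


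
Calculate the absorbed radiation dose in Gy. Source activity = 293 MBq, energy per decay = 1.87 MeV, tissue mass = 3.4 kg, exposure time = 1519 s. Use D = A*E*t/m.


A = 293 MBq = 2.9300e+08 Bq
E = 1.87 MeV = 2.99574e-13 J
D = A*E*t/m = 2.9300e+08*2.99574e-13*1519/3.4
D = 0.03921 Gy


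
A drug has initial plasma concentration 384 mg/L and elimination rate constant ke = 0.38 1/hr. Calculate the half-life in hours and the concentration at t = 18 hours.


t_half = ln(2) / ke = 0.693147 / 0.38 = 1.824 hr
C(t) = C0 * exp(-ke*t) = 384 * exp(-0.38*18)
C(18) = 0.4109 mg/L


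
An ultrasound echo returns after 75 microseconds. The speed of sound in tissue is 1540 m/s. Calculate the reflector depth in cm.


depth = c * t / 2
t = 75 us = 7.5000e-05 s
depth = 1540 * 7.5000e-05 / 2
depth = 0.05775 m = 5.775 cm


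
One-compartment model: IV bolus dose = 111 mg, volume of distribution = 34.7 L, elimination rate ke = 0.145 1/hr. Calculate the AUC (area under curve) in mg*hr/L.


C0 = Dose/Vd = 111/34.7 = 3.19885 mg/L
AUC = C0/ke = 3.19885/0.145
AUC = 22.06 mg*hr/L


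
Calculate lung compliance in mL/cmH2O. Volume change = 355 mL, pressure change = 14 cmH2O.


C = dV / dP
C = 355 / 14
C = 25.36 mL/cmH2O


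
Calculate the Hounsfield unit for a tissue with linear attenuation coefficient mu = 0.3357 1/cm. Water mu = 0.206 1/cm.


HU = ((mu_tissue - mu_water) / mu_water) * 1000
HU = ((0.3357 - 0.206) / 0.206) * 1000
HU = 629.6


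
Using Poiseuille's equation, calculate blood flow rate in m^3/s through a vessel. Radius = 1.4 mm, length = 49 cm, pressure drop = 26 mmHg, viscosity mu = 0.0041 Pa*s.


Q = pi*r^4*dP / (8*mu*L)
r = 0.0014 m, L = 0.49 m
dP = 26 mmHg = 3466.372 Pa
Q = 2.6030e-06 m^3/s
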